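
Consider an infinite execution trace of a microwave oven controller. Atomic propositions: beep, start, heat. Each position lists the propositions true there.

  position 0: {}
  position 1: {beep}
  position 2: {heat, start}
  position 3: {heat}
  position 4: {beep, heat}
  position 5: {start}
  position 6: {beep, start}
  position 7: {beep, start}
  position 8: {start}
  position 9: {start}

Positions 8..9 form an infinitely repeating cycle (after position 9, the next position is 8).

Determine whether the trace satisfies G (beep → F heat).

beep → F heat must hold at every position from 0 onward. It fails at position 6, so G (beep → F heat) is false.
Positions where beep holds: 1, 4, 6, 7.
Check F heat at each: 1→ok, 4→ok, 6→fails, 7→fails.

Does not hold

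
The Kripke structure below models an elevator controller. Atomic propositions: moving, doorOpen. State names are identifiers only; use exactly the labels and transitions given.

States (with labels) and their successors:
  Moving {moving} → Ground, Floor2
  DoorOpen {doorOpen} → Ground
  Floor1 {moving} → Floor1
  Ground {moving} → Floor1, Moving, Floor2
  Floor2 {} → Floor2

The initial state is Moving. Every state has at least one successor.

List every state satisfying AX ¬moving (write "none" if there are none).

{Floor2}

States satisfying ¬moving: {DoorOpen, Floor2}.
States satisfying AX ¬moving: {Floor2}.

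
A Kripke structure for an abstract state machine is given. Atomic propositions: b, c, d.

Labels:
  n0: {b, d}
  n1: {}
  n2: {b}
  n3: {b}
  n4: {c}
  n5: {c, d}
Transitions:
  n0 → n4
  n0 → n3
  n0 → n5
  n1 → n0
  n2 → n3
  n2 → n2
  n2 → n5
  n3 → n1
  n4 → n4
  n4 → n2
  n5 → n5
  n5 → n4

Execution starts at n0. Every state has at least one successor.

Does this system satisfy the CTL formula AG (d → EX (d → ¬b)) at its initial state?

Yes

States satisfying d → EX (d → ¬b): {n0, n1, n2, n3, n4, n5}.
States satisfying AG (d → EX (d → ¬b)): {n0, n1, n2, n3, n4, n5}.
Every state reachable from n0 satisfies d → EX (d → ¬b).
n0 ∈ Sat(AG (d → EX (d → ¬b))).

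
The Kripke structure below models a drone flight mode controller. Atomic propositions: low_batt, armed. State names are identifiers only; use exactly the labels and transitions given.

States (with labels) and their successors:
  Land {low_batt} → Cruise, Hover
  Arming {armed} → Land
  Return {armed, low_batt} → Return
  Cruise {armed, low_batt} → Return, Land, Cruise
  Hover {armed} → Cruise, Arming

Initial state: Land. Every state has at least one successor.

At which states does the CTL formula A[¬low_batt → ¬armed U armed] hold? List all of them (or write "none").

States satisfying ¬low_batt → ¬armed: {Land, Return, Cruise}.
States satisfying armed: {Arming, Return, Cruise, Hover}.
States satisfying A[¬low_batt → ¬armed U armed]: {Land, Arming, Return, Cruise, Hover}.

{Land, Arming, Return, Cruise, Hover}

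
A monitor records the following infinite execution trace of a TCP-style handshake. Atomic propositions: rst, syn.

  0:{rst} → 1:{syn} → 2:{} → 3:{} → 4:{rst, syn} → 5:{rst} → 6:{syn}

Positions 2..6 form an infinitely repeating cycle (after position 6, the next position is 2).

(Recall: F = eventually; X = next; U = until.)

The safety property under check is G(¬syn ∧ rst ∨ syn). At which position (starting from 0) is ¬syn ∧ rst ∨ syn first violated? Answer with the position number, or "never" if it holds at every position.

Check ¬syn ∧ rst ∨ syn at each position in order: 0 ✓, 1 ✓.
At position 2 the labels are {}, so ¬syn ∧ rst ∨ syn is false there. This is the first violation.

2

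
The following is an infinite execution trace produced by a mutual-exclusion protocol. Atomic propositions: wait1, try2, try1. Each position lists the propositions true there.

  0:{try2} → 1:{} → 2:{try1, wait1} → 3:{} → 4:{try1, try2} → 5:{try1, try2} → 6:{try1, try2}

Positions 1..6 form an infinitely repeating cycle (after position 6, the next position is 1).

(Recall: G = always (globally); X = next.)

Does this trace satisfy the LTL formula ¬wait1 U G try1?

Violated

Walking from position 0: at position 2, G try1 has not yet held and ¬wait1 fails, so ¬wait1 U G try1 is false.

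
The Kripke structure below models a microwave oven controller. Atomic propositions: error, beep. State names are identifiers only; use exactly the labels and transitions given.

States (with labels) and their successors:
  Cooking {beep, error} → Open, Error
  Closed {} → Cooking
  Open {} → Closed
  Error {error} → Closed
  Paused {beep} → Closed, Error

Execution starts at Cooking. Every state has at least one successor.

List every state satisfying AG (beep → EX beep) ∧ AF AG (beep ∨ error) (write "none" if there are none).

none

States satisfying beep → EX beep: {Closed, Open, Error}.
States satisfying AG (beep → EX beep): ∅.
States satisfying AG (beep ∨ error): ∅.
States satisfying AF AG (beep ∨ error): ∅.
States satisfying AG (beep → EX beep) ∧ AF AG (beep ∨ error): ∅.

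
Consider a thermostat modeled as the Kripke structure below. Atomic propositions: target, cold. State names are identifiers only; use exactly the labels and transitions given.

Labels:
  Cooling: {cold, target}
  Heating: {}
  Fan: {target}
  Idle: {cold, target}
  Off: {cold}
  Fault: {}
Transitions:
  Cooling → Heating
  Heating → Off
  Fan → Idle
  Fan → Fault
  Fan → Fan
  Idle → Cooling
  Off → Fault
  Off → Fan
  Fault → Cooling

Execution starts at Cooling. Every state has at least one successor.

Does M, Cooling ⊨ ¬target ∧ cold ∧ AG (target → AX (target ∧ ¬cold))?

States satisfying ¬target: {Heating, Off, Fault}.
States satisfying ¬target ∧ cold: {Off}.
States satisfying target → AX (target ∧ ¬cold): {Heating, Off, Fault}.
States satisfying AG (target → AX (target ∧ ¬cold)): ∅.
States satisfying ¬target ∧ cold ∧ AG (target → AX (target ∧ ¬cold)): ∅.
Cooling ∉ Sat(¬target ∧ cold ∧ AG (target → AX (target ∧ ¬cold))).

Does not hold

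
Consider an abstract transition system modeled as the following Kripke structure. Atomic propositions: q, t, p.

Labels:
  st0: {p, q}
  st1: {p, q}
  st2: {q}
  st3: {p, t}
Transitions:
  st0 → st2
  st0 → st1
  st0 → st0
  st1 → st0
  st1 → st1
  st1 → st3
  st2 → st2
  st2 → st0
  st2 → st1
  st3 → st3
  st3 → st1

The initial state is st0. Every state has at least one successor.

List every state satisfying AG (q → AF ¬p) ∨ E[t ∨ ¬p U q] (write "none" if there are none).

States satisfying q → AF ¬p: {st2, st3}.
States satisfying AG (q → AF ¬p): ∅.
States satisfying t ∨ ¬p: {st2, st3}.
States satisfying q: {st0, st1, st2}.
States satisfying E[t ∨ ¬p U q]: {st0, st1, st2, st3}.
States satisfying AG (q → AF ¬p) ∨ E[t ∨ ¬p U q]: {st0, st1, st2, st3}.

{st0, st1, st2, st3}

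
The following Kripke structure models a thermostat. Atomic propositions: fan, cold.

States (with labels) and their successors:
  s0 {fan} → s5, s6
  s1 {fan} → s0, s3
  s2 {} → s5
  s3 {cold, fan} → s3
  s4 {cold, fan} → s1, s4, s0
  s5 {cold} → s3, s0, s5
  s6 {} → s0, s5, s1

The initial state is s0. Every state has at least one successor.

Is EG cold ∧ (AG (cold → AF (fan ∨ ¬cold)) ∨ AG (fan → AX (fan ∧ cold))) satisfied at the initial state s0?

No

States satisfying cold: {s3, s4, s5}.
States satisfying EG cold: {s3, s4, s5}.
States satisfying cold → AF (fan ∨ ¬cold): {s0, s1, s2, s3, s4, s6}.
States satisfying AG (cold → AF (fan ∨ ¬cold)): {s3}.
States satisfying fan → AX (fan ∧ cold): {s2, s3, s5, s6}.
States satisfying AG (fan → AX (fan ∧ cold)): {s3}.
States satisfying EG cold ∧ (AG (cold → AF (fan ∨ ¬cold)) ∨ AG (fan → AX (fan ∧ cold))): {s3}.
s0 ∉ Sat(EG cold ∧ (AG (cold → AF (fan ∨ ¬cold)) ∨ AG (fan → AX (fan ∧ cold)))).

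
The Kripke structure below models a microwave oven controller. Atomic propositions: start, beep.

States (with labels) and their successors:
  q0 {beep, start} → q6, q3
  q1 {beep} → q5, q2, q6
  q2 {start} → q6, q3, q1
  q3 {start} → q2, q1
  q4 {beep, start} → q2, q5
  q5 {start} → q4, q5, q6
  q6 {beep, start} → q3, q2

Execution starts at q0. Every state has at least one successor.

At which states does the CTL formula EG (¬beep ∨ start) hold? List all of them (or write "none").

States satisfying ¬beep ∨ start: {q0, q2, q3, q4, q5, q6}.
States satisfying EG (¬beep ∨ start): {q0, q2, q3, q4, q5, q6}.

{q0, q2, q3, q4, q5, q6}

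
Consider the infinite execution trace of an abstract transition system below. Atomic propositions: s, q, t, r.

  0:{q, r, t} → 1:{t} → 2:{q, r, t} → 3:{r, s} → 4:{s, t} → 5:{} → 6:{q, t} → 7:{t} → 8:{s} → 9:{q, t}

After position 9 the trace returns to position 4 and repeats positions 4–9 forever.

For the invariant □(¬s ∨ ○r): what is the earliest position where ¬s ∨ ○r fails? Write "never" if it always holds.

Check ¬s ∨ ○r at each position in order: 0 ✓, 1 ✓, 2 ✓.
At position 3 the labels are {r, s} and the next position 4 has {s, t}, so ¬s ∨ ○r is false there. This is the first violation.

3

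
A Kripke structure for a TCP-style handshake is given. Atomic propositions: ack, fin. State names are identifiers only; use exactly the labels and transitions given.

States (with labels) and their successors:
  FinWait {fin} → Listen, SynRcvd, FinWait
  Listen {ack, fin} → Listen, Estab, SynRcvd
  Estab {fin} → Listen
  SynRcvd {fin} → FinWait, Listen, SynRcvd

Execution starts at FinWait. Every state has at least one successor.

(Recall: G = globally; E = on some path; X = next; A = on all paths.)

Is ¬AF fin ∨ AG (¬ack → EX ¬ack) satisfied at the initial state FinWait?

States satisfying fin: {FinWait, Listen, Estab, SynRcvd}.
States satisfying AF fin: {FinWait, Listen, Estab, SynRcvd}.
States satisfying ¬AF fin: ∅.
States satisfying ¬ack → EX ¬ack: {FinWait, Listen, SynRcvd}.
States satisfying AG (¬ack → EX ¬ack): ∅.
States satisfying ¬AF fin ∨ AG (¬ack → EX ¬ack): ∅.
FinWait ∉ Sat(¬AF fin ∨ AG (¬ack → EX ¬ack)).

Violated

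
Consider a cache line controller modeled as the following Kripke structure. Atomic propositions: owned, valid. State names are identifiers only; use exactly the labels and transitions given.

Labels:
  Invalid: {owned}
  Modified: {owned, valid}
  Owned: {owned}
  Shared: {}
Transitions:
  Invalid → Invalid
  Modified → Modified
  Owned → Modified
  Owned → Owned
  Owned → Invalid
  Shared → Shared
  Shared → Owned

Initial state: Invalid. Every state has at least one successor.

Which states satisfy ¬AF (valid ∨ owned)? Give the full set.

{Shared}

States satisfying valid ∨ owned: {Invalid, Modified, Owned}.
States satisfying AF (valid ∨ owned): {Invalid, Modified, Owned}.
States satisfying ¬AF (valid ∨ owned): {Shared}.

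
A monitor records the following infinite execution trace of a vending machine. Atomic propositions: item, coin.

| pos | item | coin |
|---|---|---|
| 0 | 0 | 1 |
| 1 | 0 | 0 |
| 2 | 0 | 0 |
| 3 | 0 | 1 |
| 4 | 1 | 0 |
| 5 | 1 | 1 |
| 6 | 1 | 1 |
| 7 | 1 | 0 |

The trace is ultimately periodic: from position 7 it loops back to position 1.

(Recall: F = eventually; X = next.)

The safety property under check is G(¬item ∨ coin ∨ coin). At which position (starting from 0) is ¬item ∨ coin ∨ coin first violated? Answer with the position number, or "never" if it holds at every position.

Check ¬item ∨ coin ∨ coin at each position in order: 0 ✓, 1 ✓, 2 ✓, 3 ✓.
At position 4 the labels are {item}, so ¬item ∨ coin ∨ coin is false there. This is the first violation.

4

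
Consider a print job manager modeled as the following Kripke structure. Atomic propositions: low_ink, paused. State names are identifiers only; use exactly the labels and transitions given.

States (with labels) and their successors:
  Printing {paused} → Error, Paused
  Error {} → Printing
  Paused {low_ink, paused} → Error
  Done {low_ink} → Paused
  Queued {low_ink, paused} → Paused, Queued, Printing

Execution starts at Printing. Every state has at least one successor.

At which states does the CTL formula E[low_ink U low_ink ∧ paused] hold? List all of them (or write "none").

{Paused, Done, Queued}

States satisfying low_ink: {Paused, Done, Queued}.
States satisfying low_ink ∧ paused: {Paused, Queued}.
States satisfying E[low_ink U low_ink ∧ paused]: {Paused, Done, Queued}.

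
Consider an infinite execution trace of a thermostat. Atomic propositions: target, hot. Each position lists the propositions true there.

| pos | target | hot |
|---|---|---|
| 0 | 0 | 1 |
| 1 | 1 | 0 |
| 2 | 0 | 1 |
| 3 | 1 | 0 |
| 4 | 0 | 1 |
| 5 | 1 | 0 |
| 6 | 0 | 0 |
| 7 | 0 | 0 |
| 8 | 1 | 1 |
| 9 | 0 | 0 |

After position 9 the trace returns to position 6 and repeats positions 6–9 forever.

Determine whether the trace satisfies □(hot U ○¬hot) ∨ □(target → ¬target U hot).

hot U ○¬hot must hold at every position from 0 onward. It fails at position 1, so □(hot U ○¬hot) is false.
target → ¬target U hot must hold at every position from 0 onward. It fails at position 1, so □(target → ¬target U hot) is false.
Positions where target holds: 1, 3, 5, 8.
Check ¬target U hot at each: 1→fails, 3→fails, 5→fails, 8→ok.
At position 0: □(hot U ○¬hot) is false; □(target → ¬target U hot) is false; so □(hot U ○¬hot) ∨ □(target → ¬target U hot) is false.

No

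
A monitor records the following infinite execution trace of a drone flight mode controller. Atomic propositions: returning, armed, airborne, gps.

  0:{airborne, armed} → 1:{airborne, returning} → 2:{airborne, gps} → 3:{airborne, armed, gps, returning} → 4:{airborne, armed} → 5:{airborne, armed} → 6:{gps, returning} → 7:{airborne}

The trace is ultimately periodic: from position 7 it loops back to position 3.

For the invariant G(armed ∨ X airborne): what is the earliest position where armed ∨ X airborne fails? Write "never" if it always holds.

armed ∨ X airborne holds at every position 0..7, and those are all the positions the trace ever visits, so the invariant G(armed ∨ X airborne) is never violated.

never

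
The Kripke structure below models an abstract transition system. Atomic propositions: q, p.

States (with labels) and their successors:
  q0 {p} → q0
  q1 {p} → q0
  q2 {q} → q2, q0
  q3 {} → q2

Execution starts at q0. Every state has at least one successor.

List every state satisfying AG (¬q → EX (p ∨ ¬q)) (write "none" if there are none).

States satisfying ¬q → EX (p ∨ ¬q): {q0, q1, q2}.
States satisfying AG (¬q → EX (p ∨ ¬q)): {q0, q1, q2}.

{q0, q1, q2}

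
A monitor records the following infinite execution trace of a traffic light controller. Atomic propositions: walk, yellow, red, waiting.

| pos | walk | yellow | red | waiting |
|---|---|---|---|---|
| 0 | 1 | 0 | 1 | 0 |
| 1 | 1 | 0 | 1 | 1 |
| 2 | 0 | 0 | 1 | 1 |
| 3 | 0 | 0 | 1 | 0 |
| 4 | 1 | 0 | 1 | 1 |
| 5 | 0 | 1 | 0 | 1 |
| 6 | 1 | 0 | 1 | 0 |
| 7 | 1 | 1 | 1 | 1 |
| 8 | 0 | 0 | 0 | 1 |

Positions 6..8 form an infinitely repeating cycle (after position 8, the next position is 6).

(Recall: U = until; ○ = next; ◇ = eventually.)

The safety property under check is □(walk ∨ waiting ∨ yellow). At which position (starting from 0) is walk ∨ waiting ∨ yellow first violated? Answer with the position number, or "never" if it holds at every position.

3

Check walk ∨ waiting ∨ yellow at each position in order: 0 ✓, 1 ✓, 2 ✓.
At position 3 the labels are {red}, so walk ∨ waiting ∨ yellow is false there. This is the first violation.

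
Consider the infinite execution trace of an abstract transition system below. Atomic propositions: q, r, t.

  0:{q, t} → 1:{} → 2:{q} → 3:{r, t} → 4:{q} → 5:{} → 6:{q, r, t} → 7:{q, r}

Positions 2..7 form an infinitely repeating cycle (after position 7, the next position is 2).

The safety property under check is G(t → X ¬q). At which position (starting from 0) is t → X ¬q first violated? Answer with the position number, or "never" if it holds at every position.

3

Check t → X ¬q at each position in order: 0 ✓, 1 ✓, 2 ✓.
At position 3 the labels are {r, t} and the next position 4 has {q}, so t → X ¬q is false there. This is the first violation.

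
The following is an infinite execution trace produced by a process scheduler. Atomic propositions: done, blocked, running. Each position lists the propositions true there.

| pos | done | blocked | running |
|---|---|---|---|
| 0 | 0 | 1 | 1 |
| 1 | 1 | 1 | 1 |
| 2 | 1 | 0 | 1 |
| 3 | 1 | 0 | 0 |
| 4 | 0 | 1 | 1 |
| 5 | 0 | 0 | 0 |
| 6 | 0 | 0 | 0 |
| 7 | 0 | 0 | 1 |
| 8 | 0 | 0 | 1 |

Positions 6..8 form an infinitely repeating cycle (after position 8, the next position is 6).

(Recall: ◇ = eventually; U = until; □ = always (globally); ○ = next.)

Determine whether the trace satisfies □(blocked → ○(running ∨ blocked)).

blocked → ○(running ∨ blocked) must hold at every position from 0 onward. It fails at position 4, so □(blocked → ○(running ∨ blocked)) is false.
Positions where blocked holds: 0, 1, 4.
Check ○(running ∨ blocked) at each: 0→ok, 1→ok, 4→fails.

Does not hold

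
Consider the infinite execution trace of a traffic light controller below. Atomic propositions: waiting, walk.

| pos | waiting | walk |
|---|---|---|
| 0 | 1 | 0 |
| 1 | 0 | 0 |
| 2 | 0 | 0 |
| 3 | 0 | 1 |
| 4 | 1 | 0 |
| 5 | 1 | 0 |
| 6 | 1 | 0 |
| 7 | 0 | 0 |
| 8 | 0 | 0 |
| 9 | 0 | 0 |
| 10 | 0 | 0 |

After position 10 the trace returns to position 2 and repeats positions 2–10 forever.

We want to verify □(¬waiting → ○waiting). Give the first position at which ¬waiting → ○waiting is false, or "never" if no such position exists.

Check ¬waiting → ○waiting at each position in order: 0 ✓.
At position 1 the labels are {} and the next position 2 has {}, so ¬waiting → ○waiting is false there. This is the first violation.

1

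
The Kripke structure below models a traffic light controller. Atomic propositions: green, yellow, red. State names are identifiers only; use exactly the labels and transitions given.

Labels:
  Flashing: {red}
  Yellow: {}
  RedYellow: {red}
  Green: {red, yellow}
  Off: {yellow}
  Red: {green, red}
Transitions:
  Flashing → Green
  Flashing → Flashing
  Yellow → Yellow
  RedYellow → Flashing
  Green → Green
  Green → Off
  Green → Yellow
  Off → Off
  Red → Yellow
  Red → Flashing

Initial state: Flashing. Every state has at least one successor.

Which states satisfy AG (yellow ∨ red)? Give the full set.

{Off}

States satisfying yellow ∨ red: {Flashing, RedYellow, Green, Off, Red}.
States satisfying AG (yellow ∨ red): {Off}.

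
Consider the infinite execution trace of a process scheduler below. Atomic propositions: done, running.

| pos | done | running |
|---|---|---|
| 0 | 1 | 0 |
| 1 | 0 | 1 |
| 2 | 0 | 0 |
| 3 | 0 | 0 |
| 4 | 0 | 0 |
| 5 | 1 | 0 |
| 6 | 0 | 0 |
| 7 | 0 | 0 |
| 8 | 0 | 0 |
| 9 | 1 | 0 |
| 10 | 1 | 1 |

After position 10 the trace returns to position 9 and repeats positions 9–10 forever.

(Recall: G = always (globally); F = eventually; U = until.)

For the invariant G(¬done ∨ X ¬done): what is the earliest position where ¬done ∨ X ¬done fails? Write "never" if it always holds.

Check ¬done ∨ X ¬done at each position in order: 0 ✓, 1 ✓, 2 ✓, 3 ✓, 4 ✓, 5 ✓, 6 ✓, 7 ✓, 8 ✓.
At position 9 the labels are {done} and the next position 10 has {done, running}, so ¬done ∨ X ¬done is false there. This is the first violation.

9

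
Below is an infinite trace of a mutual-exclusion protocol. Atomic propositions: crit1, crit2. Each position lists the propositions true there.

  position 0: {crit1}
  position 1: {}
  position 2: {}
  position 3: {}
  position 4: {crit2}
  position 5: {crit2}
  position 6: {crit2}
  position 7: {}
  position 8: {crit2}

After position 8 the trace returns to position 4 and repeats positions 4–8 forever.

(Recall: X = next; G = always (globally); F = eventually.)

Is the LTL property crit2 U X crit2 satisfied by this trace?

Walking from position 0: at position 0, X crit2 has not yet held and crit2 fails, so crit2 U X crit2 is false.

Does not hold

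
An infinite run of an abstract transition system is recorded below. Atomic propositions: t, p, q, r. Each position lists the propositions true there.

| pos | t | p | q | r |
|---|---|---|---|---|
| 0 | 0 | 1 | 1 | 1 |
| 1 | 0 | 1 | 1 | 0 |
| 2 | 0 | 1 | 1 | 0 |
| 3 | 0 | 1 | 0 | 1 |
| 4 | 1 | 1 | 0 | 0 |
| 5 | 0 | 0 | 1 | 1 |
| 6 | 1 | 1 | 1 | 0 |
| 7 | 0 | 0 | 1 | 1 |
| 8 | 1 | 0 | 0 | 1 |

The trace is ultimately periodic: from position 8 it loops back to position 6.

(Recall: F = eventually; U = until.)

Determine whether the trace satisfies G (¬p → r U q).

Holds

¬p → r U q holds at every position 0..8, and those are all positions ever visited, so G (¬p → r U q) holds.
Positions where ¬p holds: 5, 7, 8.
Check r U q at each: 5→ok, 7→ok, 8→ok.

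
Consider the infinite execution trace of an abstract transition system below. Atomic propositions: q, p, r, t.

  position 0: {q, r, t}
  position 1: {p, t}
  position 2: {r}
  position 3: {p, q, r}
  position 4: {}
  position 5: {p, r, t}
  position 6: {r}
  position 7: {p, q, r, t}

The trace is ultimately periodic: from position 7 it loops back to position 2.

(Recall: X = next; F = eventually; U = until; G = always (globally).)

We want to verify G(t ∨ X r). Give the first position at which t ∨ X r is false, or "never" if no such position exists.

3

Check t ∨ X r at each position in order: 0 ✓, 1 ✓, 2 ✓.
At position 3 the labels are {p, q, r} and the next position 4 has {}, so t ∨ X r is false there. This is the first violation.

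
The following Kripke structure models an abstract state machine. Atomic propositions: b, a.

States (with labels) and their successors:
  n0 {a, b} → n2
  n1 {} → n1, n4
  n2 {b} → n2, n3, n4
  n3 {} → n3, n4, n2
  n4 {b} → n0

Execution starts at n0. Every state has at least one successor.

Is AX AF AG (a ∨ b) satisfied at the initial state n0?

States satisfying AF AG (a ∨ b): ∅.
States satisfying AX AF AG (a ∨ b): ∅.
n0 ∉ Sat(AX AF AG (a ∨ b)).

Violated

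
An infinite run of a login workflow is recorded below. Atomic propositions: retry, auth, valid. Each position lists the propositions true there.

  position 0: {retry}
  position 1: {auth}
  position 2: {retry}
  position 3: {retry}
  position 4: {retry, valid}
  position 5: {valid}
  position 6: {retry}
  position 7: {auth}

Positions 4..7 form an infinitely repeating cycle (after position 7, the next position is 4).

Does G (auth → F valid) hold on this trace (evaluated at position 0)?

auth → F valid holds at every position 0..7, and those are all positions ever visited, so G (auth → F valid) holds.
Positions where auth holds: 1, 7.
Check F valid at each: 1→ok, 7→ok.

Holds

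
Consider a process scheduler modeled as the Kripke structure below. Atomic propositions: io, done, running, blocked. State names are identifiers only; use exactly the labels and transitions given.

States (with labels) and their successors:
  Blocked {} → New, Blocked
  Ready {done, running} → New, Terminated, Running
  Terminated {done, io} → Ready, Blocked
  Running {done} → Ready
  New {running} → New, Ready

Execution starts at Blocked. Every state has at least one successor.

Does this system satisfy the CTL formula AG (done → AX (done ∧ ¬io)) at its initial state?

Violated

States satisfying done → AX (done ∧ ¬io): {Blocked, Running, New}.
States satisfying AG (done → AX (done ∧ ¬io)): ∅.
Ready is reachable from Blocked and violates done → AX (done ∧ ¬io), so AG fails at Blocked.
Blocked ∉ Sat(AG (done → AX (done ∧ ¬io))).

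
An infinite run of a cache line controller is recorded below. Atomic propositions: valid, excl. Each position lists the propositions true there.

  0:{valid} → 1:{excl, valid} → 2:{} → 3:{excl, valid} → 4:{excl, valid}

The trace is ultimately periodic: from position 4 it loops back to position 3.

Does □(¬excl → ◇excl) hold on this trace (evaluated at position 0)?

¬excl → ◇excl holds at every position 0..4, and those are all positions ever visited, so □(¬excl → ◇excl) holds.
Positions where ¬excl holds: 0, 2.
Check ◇excl at each: 0→ok, 2→ok.

Yes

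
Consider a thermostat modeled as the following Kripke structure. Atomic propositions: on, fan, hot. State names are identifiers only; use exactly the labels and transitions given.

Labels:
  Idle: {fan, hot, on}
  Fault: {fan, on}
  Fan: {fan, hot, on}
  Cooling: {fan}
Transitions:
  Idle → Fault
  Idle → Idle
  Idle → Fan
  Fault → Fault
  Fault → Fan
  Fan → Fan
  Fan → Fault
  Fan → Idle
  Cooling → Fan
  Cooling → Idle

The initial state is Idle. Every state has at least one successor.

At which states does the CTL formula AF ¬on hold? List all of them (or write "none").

{Cooling}

States satisfying ¬on: {Cooling}.
States satisfying AF ¬on: {Cooling}.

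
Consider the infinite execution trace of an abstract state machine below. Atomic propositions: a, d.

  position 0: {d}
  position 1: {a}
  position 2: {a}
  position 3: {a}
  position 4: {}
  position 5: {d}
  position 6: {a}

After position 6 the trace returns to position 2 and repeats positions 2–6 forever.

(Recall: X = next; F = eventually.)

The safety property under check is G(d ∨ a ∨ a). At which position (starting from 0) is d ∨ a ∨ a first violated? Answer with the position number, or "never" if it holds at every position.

4

Check d ∨ a ∨ a at each position in order: 0 ✓, 1 ✓, 2 ✓, 3 ✓.
At position 4 the labels are {}, so d ∨ a ∨ a is false there. This is the first violation.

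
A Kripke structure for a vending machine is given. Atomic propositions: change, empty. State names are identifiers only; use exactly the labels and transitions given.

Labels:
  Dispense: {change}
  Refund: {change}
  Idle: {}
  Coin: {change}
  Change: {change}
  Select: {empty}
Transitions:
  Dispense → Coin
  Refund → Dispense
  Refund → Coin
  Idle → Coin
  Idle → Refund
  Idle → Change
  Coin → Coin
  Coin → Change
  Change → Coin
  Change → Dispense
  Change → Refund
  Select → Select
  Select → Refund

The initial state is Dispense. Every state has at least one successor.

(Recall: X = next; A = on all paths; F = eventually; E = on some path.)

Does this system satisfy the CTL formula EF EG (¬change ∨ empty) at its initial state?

States satisfying EG (¬change ∨ empty): {Select}.
States satisfying EF EG (¬change ∨ empty): {Select}.
No suitable path/successor from Dispense witnesses the formula.
Dispense ∉ Sat(EF EG (¬change ∨ empty)).

Violated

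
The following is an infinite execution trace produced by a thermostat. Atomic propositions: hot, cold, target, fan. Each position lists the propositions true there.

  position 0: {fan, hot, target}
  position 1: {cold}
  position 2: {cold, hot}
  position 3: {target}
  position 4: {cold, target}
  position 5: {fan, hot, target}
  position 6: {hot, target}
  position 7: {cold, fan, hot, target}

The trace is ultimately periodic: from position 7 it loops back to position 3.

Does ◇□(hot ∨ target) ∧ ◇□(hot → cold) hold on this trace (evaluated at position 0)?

□(hot ∨ target) holds at position 2, which is reachable from 0, so ◇□(hot ∨ target) holds.
□(hot → cold) is false at every position 0..7, so it never becomes true and ◇□(hot → cold) fails.
At position 0: ◇□(hot ∨ target) is true; ◇□(hot → cold) is false; so ◇□(hot ∨ target) ∧ ◇□(hot → cold) is false.

No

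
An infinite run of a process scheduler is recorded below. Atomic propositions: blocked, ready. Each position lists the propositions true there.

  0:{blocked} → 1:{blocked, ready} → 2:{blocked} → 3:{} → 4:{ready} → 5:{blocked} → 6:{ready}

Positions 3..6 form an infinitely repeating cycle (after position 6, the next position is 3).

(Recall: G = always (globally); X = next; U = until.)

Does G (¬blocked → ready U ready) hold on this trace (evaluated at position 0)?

Does not hold

¬blocked → ready U ready must hold at every position from 0 onward. It fails at position 3, so G (¬blocked → ready U ready) is false.
Positions where ¬blocked holds: 3, 4, 6.
Check ready U ready at each: 3→fails, 4→ok, 6→ok.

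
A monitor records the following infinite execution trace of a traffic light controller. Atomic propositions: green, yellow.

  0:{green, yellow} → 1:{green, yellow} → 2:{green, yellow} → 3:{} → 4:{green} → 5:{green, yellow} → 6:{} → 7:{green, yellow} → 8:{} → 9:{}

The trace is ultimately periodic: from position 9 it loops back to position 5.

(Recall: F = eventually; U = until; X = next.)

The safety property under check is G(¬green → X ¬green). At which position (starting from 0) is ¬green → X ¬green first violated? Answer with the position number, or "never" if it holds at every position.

Check ¬green → X ¬green at each position in order: 0 ✓, 1 ✓, 2 ✓.
At position 3 the labels are {} and the next position 4 has {green}, so ¬green → X ¬green is false there. This is the first violation.

3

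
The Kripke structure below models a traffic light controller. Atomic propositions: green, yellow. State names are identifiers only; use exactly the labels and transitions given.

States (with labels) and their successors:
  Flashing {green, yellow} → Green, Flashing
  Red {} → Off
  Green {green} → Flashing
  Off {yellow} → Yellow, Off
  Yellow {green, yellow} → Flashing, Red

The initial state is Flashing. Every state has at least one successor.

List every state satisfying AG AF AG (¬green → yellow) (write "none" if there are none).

{Flashing, Green}

States satisfying AF AG (¬green → yellow): {Flashing, Green}.
States satisfying AG AF AG (¬green → yellow): {Flashing, Green}.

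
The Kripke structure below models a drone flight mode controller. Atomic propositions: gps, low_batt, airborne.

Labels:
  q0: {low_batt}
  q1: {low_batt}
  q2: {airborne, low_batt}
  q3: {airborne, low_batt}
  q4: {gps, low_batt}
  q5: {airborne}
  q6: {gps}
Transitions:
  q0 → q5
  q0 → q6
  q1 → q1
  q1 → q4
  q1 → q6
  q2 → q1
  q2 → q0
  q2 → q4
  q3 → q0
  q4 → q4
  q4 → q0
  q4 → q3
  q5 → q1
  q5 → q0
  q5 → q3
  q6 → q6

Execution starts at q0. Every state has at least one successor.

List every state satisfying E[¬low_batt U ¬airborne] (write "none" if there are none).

{q0, q1, q4, q5, q6}

States satisfying ¬low_batt: {q5, q6}.
States satisfying ¬airborne: {q0, q1, q4, q6}.
States satisfying E[¬low_batt U ¬airborne]: {q0, q1, q4, q5, q6}.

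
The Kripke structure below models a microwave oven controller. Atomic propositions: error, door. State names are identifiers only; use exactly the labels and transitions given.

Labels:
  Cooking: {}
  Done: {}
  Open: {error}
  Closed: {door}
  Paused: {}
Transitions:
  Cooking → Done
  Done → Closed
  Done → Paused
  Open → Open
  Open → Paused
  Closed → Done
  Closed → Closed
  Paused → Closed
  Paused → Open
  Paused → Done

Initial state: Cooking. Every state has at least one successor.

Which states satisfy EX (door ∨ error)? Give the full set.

{Done, Open, Closed, Paused}

States satisfying door ∨ error: {Open, Closed}.
States satisfying EX (door ∨ error): {Done, Open, Closed, Paused}.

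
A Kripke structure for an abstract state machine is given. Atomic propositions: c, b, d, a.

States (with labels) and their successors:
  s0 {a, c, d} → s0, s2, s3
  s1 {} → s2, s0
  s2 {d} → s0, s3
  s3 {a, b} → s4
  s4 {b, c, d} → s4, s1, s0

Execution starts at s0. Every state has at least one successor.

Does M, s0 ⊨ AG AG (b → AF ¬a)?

States satisfying AG (b → AF ¬a): {s0, s1, s2, s3, s4}.
States satisfying AG AG (b → AF ¬a): {s0, s1, s2, s3, s4}.
Every state reachable from s0 satisfies AG (b → AF ¬a).
s0 ∈ Sat(AG AG (b → AF ¬a)).

Holds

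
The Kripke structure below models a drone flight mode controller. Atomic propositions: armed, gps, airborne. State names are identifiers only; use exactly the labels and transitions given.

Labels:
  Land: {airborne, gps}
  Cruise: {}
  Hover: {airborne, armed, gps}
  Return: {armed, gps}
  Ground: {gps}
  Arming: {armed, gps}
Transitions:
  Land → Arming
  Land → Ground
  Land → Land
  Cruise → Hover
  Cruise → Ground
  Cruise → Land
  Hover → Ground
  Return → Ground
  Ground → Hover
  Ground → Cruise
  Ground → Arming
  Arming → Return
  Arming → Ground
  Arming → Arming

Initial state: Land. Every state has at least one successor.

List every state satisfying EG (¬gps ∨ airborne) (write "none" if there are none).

States satisfying ¬gps ∨ airborne: {Land, Cruise, Hover}.
States satisfying EG (¬gps ∨ airborne): {Land, Cruise}.

{Land, Cruise}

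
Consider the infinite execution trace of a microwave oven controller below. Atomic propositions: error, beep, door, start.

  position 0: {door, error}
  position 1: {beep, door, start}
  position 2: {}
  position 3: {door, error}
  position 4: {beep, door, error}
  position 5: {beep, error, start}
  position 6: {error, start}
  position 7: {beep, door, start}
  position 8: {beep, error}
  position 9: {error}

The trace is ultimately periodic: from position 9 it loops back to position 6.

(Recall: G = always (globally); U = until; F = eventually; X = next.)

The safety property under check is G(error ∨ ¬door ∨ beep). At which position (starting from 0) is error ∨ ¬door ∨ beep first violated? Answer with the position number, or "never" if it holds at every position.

never

error ∨ ¬door ∨ beep holds at every position 0..9, and those are all the positions the trace ever visits, so the invariant G(error ∨ ¬door ∨ beep) is never violated.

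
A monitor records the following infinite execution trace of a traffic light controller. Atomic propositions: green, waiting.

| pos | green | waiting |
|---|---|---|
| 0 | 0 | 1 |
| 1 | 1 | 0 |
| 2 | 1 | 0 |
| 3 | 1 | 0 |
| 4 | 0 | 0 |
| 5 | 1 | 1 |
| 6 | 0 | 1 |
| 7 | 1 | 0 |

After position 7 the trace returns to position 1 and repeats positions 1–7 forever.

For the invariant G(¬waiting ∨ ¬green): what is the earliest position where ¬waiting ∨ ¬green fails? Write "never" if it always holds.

Check ¬waiting ∨ ¬green at each position in order: 0 ✓, 1 ✓, 2 ✓, 3 ✓, 4 ✓.
At position 5 the labels are {green, waiting}, so ¬waiting ∨ ¬green is false there. This is the first violation.

5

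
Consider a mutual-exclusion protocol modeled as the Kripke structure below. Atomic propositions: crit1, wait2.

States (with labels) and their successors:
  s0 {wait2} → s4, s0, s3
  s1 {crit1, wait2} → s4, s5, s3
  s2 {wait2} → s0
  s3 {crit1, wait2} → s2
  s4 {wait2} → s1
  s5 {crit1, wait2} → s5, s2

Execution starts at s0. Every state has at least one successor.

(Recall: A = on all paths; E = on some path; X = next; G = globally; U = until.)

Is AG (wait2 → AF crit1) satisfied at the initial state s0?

No

States satisfying wait2 → AF crit1: {s1, s3, s4, s5}.
States satisfying AG (wait2 → AF crit1): ∅.
s0 is reachable from s0 and violates wait2 → AF crit1, so AG fails at s0.
s0 ∉ Sat(AG (wait2 → AF crit1)).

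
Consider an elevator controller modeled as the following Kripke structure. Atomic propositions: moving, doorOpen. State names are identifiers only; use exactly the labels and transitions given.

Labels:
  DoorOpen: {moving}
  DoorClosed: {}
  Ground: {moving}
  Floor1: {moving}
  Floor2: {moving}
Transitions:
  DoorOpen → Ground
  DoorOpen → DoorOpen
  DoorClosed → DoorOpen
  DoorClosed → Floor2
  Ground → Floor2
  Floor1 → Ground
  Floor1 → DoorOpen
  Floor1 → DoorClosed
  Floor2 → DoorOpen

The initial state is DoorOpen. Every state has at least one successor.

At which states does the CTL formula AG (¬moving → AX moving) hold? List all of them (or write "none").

States satisfying ¬moving → AX moving: {DoorOpen, DoorClosed, Ground, Floor1, Floor2}.
States satisfying AG (¬moving → AX moving): {DoorOpen, DoorClosed, Ground, Floor1, Floor2}.

{DoorOpen, DoorClosed, Ground, Floor1, Floor2}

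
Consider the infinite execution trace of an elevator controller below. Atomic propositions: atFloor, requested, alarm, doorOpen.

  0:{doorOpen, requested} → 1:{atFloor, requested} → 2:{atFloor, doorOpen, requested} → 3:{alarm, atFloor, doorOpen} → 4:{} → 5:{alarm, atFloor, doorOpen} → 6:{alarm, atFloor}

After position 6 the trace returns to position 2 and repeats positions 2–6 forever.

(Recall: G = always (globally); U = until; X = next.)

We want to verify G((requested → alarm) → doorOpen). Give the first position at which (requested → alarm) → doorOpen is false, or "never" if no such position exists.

Check (requested → alarm) → doorOpen at each position in order: 0 ✓, 1 ✓, 2 ✓, 3 ✓.
At position 4 the labels are {}, so (requested → alarm) → doorOpen is false there. This is the first violation.

4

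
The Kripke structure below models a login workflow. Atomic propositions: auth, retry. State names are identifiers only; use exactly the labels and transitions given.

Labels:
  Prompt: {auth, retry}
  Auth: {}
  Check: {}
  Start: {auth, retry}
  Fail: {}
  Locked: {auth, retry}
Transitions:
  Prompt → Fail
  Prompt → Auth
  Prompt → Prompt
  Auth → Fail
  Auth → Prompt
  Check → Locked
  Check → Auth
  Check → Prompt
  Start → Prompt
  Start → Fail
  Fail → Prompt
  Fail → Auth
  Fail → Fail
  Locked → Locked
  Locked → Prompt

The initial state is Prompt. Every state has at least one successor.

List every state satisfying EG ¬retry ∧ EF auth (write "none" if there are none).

{Auth, Check, Fail}

States satisfying ¬retry: {Auth, Check, Fail}.
States satisfying EG ¬retry: {Auth, Check, Fail}.
States satisfying auth: {Prompt, Start, Locked}.
States satisfying EF auth: {Prompt, Auth, Check, Start, Fail, Locked}.
States satisfying EG ¬retry ∧ EF auth: {Auth, Check, Fail}.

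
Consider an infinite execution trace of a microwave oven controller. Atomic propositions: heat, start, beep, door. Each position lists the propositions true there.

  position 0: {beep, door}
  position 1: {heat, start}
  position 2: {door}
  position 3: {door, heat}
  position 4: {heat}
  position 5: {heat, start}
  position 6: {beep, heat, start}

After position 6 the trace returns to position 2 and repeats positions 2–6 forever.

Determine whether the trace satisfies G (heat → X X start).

Violated

heat → X X start must hold at every position from 0 onward. It fails at position 1, so G (heat → X X start) is false.
Positions where heat holds: 1, 3, 4, 5, 6.
Check X X start at each: 1→fails, 3→ok, 4→ok, 5→fails, 6→fails.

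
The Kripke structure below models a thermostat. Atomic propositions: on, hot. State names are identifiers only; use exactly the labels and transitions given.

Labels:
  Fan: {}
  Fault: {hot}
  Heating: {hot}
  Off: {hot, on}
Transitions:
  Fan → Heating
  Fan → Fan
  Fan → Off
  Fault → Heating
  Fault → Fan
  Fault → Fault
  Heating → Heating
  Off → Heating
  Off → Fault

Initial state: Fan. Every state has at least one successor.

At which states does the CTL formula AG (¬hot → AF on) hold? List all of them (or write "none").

States satisfying ¬hot → AF on: {Fault, Heating, Off}.
States satisfying AG (¬hot → AF on): {Heating}.

{Heating}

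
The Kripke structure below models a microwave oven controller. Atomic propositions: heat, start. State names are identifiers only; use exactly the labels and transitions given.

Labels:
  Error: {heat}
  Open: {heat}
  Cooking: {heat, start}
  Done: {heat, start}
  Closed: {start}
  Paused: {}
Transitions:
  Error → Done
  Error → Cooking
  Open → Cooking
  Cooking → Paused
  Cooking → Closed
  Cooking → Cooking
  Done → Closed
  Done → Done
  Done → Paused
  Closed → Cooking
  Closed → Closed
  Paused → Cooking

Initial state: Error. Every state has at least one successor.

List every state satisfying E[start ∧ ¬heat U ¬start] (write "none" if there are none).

States satisfying start ∧ ¬heat: {Closed}.
States satisfying ¬start: {Error, Open, Paused}.
States satisfying E[start ∧ ¬heat U ¬start]: {Error, Open, Paused}.

{Error, Open, Paused}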